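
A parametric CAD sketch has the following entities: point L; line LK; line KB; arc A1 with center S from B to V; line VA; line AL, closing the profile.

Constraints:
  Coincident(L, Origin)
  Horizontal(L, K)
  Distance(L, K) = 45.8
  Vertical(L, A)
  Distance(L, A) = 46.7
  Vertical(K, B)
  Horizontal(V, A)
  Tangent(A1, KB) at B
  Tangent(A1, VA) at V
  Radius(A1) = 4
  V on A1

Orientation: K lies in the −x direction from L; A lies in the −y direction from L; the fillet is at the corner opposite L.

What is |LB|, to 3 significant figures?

62.6

The virtual corner opposite L is at (-45.8, -46.7). The tangent condition forces SB to be normal to KB and tangency of A1 to VA means the radius SV is perpendicular to VA, with radius 4.0, so the center S sits 4.0 in from both sides at S = (-41.8, -42.7). That places the tangent points at B = (-45.8, -42.7) on KB and V = (-41.8, -46.7) on VA. Then |LB| = |B − L| = 62.6.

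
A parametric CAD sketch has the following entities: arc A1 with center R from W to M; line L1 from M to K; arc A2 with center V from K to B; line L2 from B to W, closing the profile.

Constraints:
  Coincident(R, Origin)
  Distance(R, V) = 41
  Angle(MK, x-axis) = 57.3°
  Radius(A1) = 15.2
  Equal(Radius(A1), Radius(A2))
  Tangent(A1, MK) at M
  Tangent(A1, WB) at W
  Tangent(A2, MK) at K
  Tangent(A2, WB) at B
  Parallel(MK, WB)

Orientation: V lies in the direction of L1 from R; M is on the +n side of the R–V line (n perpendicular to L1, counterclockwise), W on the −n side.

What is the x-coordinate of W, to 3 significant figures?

12.8

The slot axis is L1's direction at 57.3°, so u = (cos 57.3°, sin 57.3°) = (0.540, 0.842) and n = (−sin 57.3°, cos 57.3°) = (-0.842, 0.540). R is at the origin and V lies 41.0 along u from R, so V = 41.0·u = (22.1, 34.5). Tangency of A1 to both parallel lines with radius 15.2 puts M and W at R ± 15.2·n: M = (-12.8, 8.21), W = (12.8, -8.21). So W.x = 12.8.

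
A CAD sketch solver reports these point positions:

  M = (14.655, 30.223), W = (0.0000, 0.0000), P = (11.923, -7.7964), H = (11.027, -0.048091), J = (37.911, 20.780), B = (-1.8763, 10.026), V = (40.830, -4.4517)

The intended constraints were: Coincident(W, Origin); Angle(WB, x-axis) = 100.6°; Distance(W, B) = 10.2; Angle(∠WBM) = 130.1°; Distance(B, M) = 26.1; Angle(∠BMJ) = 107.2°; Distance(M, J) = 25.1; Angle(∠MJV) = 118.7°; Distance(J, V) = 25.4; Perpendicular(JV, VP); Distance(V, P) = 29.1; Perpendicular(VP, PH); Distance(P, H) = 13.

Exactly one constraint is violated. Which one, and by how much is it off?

Distance(P, H) = 13 — off by 5.20.

W = (0.00, 0.00) ✓; WB at 100.6° ✓; |WB| = 10.20 ✓; ∠WBM = 130.1° ✓; |BM| = 26.10 ✓; ∠BMJ = 107.2° ✓; |MJ| = 25.10 ✓; ∠MJV = 118.7° ✓; |JV| = 25.40 ✓; ∠(JV, VP) = 90.00° ✓; |VP| = 29.10 ✓; ∠(VP, PH) = 90.00° ✓; |PH| = 7.800 ✗.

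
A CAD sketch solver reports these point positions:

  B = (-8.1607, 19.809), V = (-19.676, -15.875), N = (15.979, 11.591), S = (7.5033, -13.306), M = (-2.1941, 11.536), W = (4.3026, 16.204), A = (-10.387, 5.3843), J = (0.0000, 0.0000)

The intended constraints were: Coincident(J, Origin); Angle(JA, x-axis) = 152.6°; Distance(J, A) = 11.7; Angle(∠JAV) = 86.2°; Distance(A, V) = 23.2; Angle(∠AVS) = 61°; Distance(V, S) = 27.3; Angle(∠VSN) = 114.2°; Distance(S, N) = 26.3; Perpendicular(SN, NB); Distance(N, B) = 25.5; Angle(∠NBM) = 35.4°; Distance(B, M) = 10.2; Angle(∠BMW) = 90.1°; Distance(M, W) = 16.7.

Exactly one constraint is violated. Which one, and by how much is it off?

Distance(M, W) = 16.7 — off by 8.70.

J = (0.00, 0.00) ✓; JA at 152.6° ✓; |JA| = 11.70 ✓; ∠JAV = 86.20° ✓; |AV| = 23.20 ✓; ∠AVS = 61.00° ✓; |VS| = 27.30 ✓; ∠VSN = 114.2° ✓; |SN| = 26.30 ✓; ∠(SN, NB) = 90.00° ✓; |NB| = 25.50 ✓; ∠NBM = 35.40° ✓; |BM| = 10.20 ✓; ∠BMW = 90.10° ✓; |MW| = 8.000 ✗.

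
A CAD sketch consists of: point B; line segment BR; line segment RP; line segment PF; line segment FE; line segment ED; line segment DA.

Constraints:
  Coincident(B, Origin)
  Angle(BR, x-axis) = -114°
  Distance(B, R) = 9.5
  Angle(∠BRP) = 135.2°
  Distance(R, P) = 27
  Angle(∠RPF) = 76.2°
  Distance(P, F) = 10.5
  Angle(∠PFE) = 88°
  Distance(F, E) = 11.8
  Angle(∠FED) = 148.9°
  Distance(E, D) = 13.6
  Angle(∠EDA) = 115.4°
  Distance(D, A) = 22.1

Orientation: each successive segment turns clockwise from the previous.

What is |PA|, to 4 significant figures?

27.91

B is at the origin; BR runs at -114.0° with length 9.5, so R = (-3.864, -8.679). ∠BRP = 135.2° gives RP at -158.8° from the x-axis; with |RP| = 27.0, P = (-29.04, -18.44). ∠RPF = 76.2° gives PF at 97.40° from the x-axis; with |PF| = 10.5, F = (-30.39, -8.030). ∠PFE = 88.0° gives FE at 5.400° from the x-axis; with |FE| = 11.8, E = (-18.64, -6.920). ∠FED = 148.9° gives ED at -25.70° from the x-axis; with |ED| = 13.6, D = (-6.387, -12.82). ∠EDA = 115.4° gives DA at -90.30° from the x-axis; with |DA| = 22.1, A = (-6.503, -34.92). Then |PA| = |A − P| = 27.91.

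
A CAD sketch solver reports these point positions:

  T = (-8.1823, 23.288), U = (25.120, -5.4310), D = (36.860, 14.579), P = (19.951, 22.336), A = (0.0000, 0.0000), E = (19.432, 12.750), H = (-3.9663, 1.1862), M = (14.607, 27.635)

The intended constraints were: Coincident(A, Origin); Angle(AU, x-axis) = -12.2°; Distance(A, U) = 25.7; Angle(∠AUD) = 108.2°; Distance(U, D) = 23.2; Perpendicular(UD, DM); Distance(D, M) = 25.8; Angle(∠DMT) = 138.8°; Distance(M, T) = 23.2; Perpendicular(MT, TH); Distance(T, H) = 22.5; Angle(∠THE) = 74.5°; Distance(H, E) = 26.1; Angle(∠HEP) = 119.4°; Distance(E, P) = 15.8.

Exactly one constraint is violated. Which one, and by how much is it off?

Distance(E, P) = 15.8 — off by 6.20.

A = (0.00, 0.00) ✓; AU at -12.20° ✓; |AU| = 25.70 ✓; ∠AUD = 108.2° ✓; |UD| = 23.20 ✓; ∠(UD, DM) = 90.00° ✓; |DM| = 25.80 ✓; ∠DMT = 138.8° ✓; |MT| = 23.20 ✓; ∠(MT, TH) = 90.00° ✓; |TH| = 22.50 ✓; ∠THE = 74.50° ✓; |HE| = 26.10 ✓; ∠HEP = 119.4° ✓; |EP| = 9.600 ✗.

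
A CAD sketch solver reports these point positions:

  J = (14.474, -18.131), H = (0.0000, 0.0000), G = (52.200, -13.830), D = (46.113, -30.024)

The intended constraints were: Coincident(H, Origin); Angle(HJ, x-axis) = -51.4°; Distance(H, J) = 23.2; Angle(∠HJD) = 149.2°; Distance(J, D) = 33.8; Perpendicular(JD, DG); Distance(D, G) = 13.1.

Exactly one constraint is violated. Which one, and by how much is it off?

Distance(D, G) = 13.1 — off by 4.20.

H = (0.00, 0.00) ✓; HJ at -51.40° ✓; |HJ| = 23.20 ✓; ∠HJD = 149.2° ✓; |JD| = 33.80 ✓; ∠(JD, DG) = 90.00° ✓; |DG| = 17.30 ✗.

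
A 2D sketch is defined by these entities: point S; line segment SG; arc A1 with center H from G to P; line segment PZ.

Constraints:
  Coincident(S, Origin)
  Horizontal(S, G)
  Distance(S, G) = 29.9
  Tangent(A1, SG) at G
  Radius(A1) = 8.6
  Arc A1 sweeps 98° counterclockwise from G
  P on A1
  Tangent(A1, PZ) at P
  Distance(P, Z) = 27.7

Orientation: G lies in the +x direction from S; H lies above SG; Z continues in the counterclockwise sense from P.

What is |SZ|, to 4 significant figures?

50.80

S is at the origin; SG is horizontal with |SG| = 29.9 and G on the +x side, so G = (29.90, 0.000). The tangent condition forces HG to be normal to SG, so H = G + (0, 8.6) = (29.90, 8.600). On A1, G sits at bearing -90° from H; a 98° counterclockwise sweep puts P at bearing 8°, so P = H + 8.6·(cos 8°, sin 8°) = (38.42, 9.797). Since A1 is tangent to PZ there, HP ⟂ PZ, so PZ runs along (−sin 8°, cos 8°); with |PZ| = 27.7, Z = (34.56, 37.23). Then |SZ| = |Z − S| = 50.80.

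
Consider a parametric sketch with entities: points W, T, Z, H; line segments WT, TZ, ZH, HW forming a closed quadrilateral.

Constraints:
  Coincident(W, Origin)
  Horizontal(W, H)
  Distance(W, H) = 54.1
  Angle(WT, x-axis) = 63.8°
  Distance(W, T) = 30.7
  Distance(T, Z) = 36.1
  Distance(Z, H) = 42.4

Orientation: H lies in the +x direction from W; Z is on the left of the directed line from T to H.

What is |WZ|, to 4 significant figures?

62.68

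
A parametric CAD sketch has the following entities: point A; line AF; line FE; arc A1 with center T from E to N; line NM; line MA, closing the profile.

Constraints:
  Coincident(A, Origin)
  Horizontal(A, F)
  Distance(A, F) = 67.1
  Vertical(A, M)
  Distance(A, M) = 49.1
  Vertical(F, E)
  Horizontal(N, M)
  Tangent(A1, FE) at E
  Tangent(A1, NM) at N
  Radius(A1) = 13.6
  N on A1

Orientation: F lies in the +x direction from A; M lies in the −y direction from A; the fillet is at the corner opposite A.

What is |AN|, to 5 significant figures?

72.616

The virtual corner opposite A is at (67.100, -49.100). A1 meets FE tangentially, so TE is at right angles to FE and the tangent condition forces TN to be normal to NM, with radius 13.6, so the center T sits 13.6 in from both sides at T = (53.500, -35.500). That places the tangent points at E = (67.100, -35.500) on FE and N = (53.500, -49.100) on NM. Then |AN| = |N − A| = 72.616.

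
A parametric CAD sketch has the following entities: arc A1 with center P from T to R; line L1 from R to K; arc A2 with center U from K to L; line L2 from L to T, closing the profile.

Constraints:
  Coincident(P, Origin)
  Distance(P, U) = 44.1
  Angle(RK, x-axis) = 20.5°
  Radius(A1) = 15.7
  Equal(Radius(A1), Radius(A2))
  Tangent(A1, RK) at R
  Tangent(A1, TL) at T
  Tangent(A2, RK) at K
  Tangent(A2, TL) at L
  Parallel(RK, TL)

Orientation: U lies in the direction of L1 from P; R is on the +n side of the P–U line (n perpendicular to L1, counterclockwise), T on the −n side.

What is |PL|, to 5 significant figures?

46.811

The slot axis is L1's direction at 20.5°, so u = (cos 20.5°, sin 20.5°) = (0.93667, 0.35021) and n = (−sin 20.5°, cos 20.5°) = (-0.35021, 0.93667). P is at the origin and U lies 44.1 along u from P, so U = 44.1·u = (41.307, 15.444). Tangency of A1 to both parallel lines with radius 15.7 puts R and T at P ± 15.7·n: R = (-5.4983, 14.706), T = (5.4983, -14.706). Equal radii place K and L the same way about U: K = U + 15.7·n = (35.809, 30.150), L = U − 15.7·n = (46.805, 0.73839). Then |PL| = |L − P| = 46.811.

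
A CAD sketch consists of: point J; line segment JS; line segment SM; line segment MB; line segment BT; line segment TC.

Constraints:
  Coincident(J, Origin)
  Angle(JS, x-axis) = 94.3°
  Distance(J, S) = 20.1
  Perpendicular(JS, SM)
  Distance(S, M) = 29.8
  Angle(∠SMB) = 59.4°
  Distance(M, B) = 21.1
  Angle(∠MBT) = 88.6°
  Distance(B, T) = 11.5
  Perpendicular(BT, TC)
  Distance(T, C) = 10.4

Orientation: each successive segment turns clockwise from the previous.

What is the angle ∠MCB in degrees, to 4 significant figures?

86.36°

J is at the origin; JS runs at 94.3° with length 20.1, so S = (-1.507, 20.04). JS ⟂ SM, so SM runs at 4.300°; with |SM| = 29.8, M = (28.21, 22.28). ∠SMB = 59.4° gives MB at -116.3° from the x-axis; with |MB| = 21.1, B = (18.86, 3.362). ∠MBT = 88.6° gives BT at 152.3° from the x-axis; with |BT| = 11.5, T = (8.678, 8.708). The perpendicularity gives TC at right angles to BT, so TC runs at 62.30°; with |TC| = 10.4, C = (13.51, 17.92). Then cos ∠MCB = CM·CB / (|CM||CB|), giving 86.36°.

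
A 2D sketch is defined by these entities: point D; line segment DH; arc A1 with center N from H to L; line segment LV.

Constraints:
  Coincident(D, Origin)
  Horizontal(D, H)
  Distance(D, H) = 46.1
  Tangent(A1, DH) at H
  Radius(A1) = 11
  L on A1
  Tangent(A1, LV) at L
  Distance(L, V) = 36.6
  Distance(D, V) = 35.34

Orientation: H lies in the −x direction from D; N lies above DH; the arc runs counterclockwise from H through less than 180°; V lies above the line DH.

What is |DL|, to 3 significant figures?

37.8

D is at the origin; DH is horizontal with |DH| = 46.1 and H on the −x side, so H = (-46.1, 0.00). The tangent condition forces NH to be normal to DH, so N = H + (0, 11) = (-46.1, 11.0). Since NL ⟂ LV (tangency), |NV| = √(11.0² + 36.6²) = 38.2 regardless of where L sits on A1. So V lies on both circle(D, 35.34) and circle(N, 38.2); the above-DH intersection is V = (-14.4, 32.3). L is the foot of the tangent from V: L = (-37.6, 4.02).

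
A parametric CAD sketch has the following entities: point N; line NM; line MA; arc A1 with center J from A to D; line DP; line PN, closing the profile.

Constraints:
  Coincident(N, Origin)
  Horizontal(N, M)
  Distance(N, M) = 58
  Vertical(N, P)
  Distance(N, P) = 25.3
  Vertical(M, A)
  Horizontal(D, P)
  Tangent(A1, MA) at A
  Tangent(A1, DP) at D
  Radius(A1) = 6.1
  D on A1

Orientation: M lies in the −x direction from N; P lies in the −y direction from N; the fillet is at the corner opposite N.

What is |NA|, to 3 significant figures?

61.1

N is at the origin; NM is horizontal with |NM| = 58.0 and M on the −x side, so M = (-58.0, 0.00). N and P share the same x with |NP| = 25.3 and P on the −y side, so P = (0.00, -25.3). The virtual corner opposite N is at (-58.0, -25.3). A1 meets MA tangentially, so JA is at right angles to MA and A1 meets DP tangentially, so JD is at right angles to DP, with radius 6.1, so the center J sits 6.1 in from both sides at J = (-51.9, -19.2). That places the tangent points at A = (-58.0, -19.2) on MA and D = (-51.9, -25.3) on DP. Then |NA| = |A − N| = 61.1.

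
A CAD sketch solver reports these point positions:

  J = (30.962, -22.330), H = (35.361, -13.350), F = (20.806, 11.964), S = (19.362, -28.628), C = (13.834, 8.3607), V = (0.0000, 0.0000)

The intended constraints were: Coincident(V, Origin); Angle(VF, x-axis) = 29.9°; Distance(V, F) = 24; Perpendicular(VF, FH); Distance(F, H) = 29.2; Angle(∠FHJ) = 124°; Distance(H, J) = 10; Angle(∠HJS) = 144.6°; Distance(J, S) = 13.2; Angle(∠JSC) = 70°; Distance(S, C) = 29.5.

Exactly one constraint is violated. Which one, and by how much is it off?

Distance(S, C) = 29.5 — off by 7.90.

V = (0.00, 0.00) ✓; VF at 29.90° ✓; |VF| = 24.00 ✓; ∠(VF, FH) = 90.00° ✓; |FH| = 29.20 ✓; ∠FHJ = 124.0° ✓; |HJ| = 10.00 ✓; ∠HJS = 144.6° ✓; |JS| = 13.20 ✓; ∠JSC = 70.00° ✓; |SC| = 37.40 ✗.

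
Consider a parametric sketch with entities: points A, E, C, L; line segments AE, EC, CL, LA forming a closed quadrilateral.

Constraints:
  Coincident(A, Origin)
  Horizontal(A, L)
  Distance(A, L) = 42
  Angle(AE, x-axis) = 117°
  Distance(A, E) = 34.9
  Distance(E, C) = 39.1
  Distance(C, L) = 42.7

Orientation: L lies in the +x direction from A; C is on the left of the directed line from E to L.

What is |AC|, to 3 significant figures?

44.3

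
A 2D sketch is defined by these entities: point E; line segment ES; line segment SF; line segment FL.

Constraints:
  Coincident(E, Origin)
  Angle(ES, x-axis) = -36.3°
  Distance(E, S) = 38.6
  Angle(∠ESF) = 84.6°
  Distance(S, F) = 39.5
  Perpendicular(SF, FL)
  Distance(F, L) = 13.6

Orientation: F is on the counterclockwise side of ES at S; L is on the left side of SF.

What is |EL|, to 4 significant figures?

43.62

∠ESF = 84.6°, so SF runs at -36.3° + (180° − 84.6°) = 59.10° from the x-axis; with |SF| = 39.5, F = S + 39.5·(cos 59.10°, sin 59.10°) = (51.39, 11.04). The perpendicularity gives FL at right angles to SF; with |FL| = 13.6 on the left of SF, L = F + 13.6·(-0.8581, 0.5135) = (39.72, 18.03). Then |EL| = |L − E| = 43.62.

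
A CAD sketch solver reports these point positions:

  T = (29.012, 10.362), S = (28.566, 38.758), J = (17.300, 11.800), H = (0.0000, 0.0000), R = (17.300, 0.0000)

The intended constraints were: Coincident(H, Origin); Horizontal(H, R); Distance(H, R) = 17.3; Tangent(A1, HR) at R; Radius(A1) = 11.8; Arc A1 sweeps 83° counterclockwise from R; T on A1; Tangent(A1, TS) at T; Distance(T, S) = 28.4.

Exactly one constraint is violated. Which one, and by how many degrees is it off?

Tangent(A1, TS) at T — off by 7.90°.

H = (0.00, 0.00) ✓; H.y = 0.00, R.y = 0.00 ✓; |HR| = 17.30 ✓; ∠(JR, RH) = 90.00° ✓; |JR| = 11.80 ✓; bearing(J→T) − bearing(J→R) = 83.00° ✓; |JT| = 11.80 ✓; ∠(JT, TS) = 82.10° ✗; |TS| = 28.40 ✓.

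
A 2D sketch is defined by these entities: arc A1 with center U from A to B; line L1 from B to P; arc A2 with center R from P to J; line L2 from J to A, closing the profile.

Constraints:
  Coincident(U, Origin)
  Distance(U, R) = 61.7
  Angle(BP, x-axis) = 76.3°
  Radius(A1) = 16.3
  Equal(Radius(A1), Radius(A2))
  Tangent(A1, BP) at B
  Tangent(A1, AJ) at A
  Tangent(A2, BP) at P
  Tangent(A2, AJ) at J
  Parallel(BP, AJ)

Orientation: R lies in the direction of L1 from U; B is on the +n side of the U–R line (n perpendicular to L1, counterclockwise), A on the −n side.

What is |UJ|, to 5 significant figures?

63.817

The slot axis is L1's direction at 76.3°, so u = (cos 76.3°, sin 76.3°) = (0.23684, 0.97155) and n = (−sin 76.3°, cos 76.3°) = (-0.97155, 0.23684). U is at the origin and R lies 61.7 along u from U, so R = 61.7·u = (14.613, 59.945). Tangency of A1 to both parallel lines with radius 16.3 puts B and A at U ± 16.3·n: B = (-15.836, 3.8605), A = (15.836, -3.8605). Equal radii place P and J the same way about R: P = R + 16.3·n = (-1.2233, 63.805), J = R − 16.3·n = (30.449, 56.084). Then |UJ| = |J − U| = 63.817.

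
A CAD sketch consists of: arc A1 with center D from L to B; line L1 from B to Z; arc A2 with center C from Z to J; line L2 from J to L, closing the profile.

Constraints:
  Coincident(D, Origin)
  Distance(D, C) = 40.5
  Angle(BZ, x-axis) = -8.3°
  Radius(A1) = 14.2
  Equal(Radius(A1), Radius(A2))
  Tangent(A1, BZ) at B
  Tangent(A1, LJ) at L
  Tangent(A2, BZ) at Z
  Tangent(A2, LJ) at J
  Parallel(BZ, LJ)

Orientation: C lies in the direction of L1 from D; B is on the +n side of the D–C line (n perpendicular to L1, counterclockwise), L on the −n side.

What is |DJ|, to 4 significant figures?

42.92

The slot axis is L1's direction at -8.3°, so u = (cos -8.3°, sin -8.3°) = (0.9895, -0.1444) and n = (−sin -8.3°, cos -8.3°) = (0.1444, 0.9895). D is at the origin and C lies 40.5 along u from D, so C = 40.5·u = (40.08, -5.846). Tangency of A1 to both parallel lines with radius 14.2 puts B and L at D ± 14.2·n: B = (2.050, 14.05), L = (-2.050, -14.05). Equal radii place Z and J the same way about C: Z = C + 14.2·n = (42.13, 8.205), J = C − 14.2·n = (38.03, -19.90). Then |DJ| = |J − D| = 42.92.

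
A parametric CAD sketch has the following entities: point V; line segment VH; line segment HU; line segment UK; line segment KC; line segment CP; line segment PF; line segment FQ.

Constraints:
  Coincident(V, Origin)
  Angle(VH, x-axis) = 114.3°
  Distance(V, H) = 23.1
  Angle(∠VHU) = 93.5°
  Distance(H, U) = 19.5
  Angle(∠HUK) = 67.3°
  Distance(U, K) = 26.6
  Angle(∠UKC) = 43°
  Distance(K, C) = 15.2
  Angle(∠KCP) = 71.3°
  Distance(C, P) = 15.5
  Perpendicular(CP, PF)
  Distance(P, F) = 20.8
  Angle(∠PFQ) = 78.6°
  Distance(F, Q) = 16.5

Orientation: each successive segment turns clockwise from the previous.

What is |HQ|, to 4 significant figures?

28.09

V is at the origin; VH runs at 114.3° with length 23.1, so H = (-9.506, 21.05). ∠VHU = 93.5° gives HU at 27.80° from the x-axis; with |HU| = 19.5, U = (7.743, 30.15). ∠HUK = 67.3° gives UK at -84.90° from the x-axis; with |UK| = 26.6, K = (10.11, 3.653). ∠UKC = 43.0° gives KC at 138.1° from the x-axis; with |KC| = 15.2, C = (-1.206, 13.80). ∠KCP = 71.3° gives CP at 29.40° from the x-axis; with |CP| = 15.5, P = (12.30, 21.41). CP is perpendicular to PF, so PF runs at -60.60°; with |PF| = 20.8, F = (22.51, 3.292). ∠PFQ = 78.6° gives FQ at -162.0° from the x-axis; with |FQ| = 16.5, Q = (6.817, -1.807). Then |HQ| = |Q − H| = 28.09.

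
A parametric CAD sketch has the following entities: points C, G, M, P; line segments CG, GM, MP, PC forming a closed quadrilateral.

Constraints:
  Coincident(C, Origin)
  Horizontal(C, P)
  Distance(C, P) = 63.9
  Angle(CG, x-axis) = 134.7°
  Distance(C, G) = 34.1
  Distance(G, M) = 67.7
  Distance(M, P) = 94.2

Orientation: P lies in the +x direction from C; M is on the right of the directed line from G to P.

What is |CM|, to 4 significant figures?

47.62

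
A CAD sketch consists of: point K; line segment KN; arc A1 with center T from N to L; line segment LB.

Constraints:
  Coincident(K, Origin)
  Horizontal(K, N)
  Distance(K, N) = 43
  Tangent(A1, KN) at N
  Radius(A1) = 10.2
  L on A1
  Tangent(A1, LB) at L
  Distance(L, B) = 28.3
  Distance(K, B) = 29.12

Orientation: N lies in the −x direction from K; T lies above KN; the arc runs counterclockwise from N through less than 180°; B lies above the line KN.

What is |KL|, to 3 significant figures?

35.6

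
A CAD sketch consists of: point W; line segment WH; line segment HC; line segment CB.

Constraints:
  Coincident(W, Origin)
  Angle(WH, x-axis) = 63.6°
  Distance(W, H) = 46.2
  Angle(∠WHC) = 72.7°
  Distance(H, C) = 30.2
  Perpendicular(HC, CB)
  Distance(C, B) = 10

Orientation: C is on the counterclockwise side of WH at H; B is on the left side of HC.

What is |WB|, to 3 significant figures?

37.9

∠WHC = 72.7°, so HC runs at 63.6° + (180° − 72.7°) = 171° from the x-axis; with |HC| = 30.2, C = H + 30.2·(cos 171°, sin 171°) = (-9.28, 46.2). HC is perpendicular to CB; with |CB| = 10.0 on the left of HC, B = C + 10.0·(-0.158, -0.987) = (-10.9, 36.3). Then |WB| = |B − W| = 37.9.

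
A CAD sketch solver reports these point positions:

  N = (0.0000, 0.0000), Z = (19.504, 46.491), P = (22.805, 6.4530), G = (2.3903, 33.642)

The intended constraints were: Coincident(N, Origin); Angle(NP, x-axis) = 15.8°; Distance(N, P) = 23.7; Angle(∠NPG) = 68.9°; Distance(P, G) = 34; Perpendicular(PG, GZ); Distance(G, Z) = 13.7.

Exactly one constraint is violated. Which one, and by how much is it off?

Distance(G, Z) = 13.7 — off by 7.70.

N = (0.00, 0.00) ✓; NP at 15.80° ✓; |NP| = 23.70 ✓; ∠NPG = 68.90° ✓; |PG| = 34.00 ✓; ∠(PG, GZ) = 90.00° ✓; |GZ| = 21.40 ✗.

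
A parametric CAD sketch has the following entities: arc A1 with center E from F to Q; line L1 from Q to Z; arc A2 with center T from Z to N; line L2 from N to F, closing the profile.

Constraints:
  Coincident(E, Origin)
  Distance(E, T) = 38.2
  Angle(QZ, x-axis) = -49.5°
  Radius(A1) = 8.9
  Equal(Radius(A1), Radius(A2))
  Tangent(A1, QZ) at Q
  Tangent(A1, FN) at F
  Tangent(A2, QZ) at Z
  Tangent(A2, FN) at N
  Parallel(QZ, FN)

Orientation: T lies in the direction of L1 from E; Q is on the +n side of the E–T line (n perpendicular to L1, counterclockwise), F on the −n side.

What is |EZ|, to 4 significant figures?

39.22

The slot axis is L1's direction at -49.5°, so u = (cos -49.5°, sin -49.5°) = (0.6494, -0.7604) and n = (−sin -49.5°, cos -49.5°) = (0.7604, 0.6494). E is at the origin and T lies 38.2 along u from E, so T = 38.2·u = (24.81, -29.05). Tangency of A1 to both parallel lines with radius 8.9 puts Q and F at E ± 8.9·n: Q = (6.768, 5.780), F = (-6.768, -5.780). Equal radii place Z and N the same way about T: Z = T + 8.9·n = (31.58, -23.27), N = T − 8.9·n = (18.04, -34.83). Then |EZ| = |Z − E| = 39.22.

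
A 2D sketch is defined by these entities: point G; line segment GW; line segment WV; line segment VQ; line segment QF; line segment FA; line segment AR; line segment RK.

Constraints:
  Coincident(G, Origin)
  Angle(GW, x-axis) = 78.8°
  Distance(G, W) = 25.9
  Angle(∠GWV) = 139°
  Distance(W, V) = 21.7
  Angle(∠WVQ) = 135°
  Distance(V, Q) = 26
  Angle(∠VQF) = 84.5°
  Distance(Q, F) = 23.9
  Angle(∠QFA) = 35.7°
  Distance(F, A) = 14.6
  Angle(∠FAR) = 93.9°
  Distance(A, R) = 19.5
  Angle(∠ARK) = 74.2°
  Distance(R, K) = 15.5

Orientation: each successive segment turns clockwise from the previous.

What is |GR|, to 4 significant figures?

64.36

∠QFA = 35.7° gives FA at 113.0° from the x-axis; with |FA| = 14.6, A = (37.01, 25.57). ∠FAR = 93.9° gives AR at 26.90° from the x-axis; with |AR| = 19.5, R = (54.40, 34.39). Then |GR| = |R − G| = 64.36.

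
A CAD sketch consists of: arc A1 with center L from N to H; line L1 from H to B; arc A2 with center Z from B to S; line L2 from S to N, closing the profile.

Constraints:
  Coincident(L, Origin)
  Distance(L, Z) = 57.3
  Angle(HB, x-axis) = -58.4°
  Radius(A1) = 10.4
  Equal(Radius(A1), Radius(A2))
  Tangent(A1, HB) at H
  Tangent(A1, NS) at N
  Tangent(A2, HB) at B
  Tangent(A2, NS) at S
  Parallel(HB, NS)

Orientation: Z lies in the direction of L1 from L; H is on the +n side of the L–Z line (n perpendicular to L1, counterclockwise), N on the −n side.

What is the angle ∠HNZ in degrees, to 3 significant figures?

79.7°

The slot axis is L1's direction at -58.4°, so u = (cos -58.4°, sin -58.4°) = (0.524, -0.852) and n = (−sin -58.4°, cos -58.4°) = (0.852, 0.524). L is at the origin and Z lies 57.3 along u from L, so Z = 57.3·u = (30.0, -48.8). Tangency of A1 to both parallel lines with radius 10.4 puts H and N at L ± 10.4·n: H = (8.86, 5.45), N = (-8.86, -5.45). Then cos ∠HNZ = NH·NZ / (|NH||NZ|), giving 79.7°.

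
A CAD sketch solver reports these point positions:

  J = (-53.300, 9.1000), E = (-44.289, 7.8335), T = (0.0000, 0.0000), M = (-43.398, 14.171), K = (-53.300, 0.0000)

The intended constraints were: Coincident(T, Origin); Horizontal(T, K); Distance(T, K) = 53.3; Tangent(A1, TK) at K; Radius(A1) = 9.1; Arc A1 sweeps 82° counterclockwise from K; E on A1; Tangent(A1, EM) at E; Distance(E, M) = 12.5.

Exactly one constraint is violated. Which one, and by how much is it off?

Distance(E, M) = 12.5 — off by 6.10.

T = (0.00, 0.00) ✓; T.y = 0.00, K.y = 0.00 ✓; |TK| = 53.30 ✓; ∠(JK, KT) = 90.00° ✓; |JK| = 9.100 ✓; bearing(J→E) − bearing(J→K) = 82.00° ✓; |JE| = 9.100 ✓; ∠(JE, EM) = 90.00° ✓; |EM| = 6.400 ✗.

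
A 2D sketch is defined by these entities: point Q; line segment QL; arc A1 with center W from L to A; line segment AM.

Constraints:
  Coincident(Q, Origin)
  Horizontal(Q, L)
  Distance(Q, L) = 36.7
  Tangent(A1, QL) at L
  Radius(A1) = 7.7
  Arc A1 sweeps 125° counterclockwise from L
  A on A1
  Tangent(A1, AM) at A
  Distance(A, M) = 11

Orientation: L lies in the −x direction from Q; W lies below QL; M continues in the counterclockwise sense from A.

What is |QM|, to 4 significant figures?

42.35

Q is at the origin; Q and L share the same y with |QL| = 36.7 and L on the −x side, so L = (-36.70, 0.000). Since A1 is tangent to QL there, WL ⟂ QL, so W = L + (0, -7.7) = (-36.70, -7.700). On A1, L sits at bearing 90° from W; a 125° counterclockwise sweep puts A at bearing 215°, so A = W + 7.7·(cos 215°, sin 215°) = (-43.01, -12.12). Tangency of A1 to AM means the radius WA is perpendicular to AM, so AM runs along (−sin 215°, cos 215°); with |AM| = 11.0, M = (-36.70, -21.13). Then |QM| = |M − Q| = 42.35.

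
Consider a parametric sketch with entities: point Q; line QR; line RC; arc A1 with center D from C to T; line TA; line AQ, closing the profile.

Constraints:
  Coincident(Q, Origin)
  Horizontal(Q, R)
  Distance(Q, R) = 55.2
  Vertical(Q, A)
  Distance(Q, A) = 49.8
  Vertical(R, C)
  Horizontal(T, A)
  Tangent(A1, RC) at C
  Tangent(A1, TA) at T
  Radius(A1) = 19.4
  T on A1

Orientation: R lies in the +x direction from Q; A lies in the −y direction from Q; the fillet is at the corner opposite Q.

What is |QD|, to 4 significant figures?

46.97

Q is at the origin; Q and R share the same y with |QR| = 55.2 and R on the +x side, so R = (55.20, 0.000). QA is vertical with |QA| = 49.8 and A on the −y side, so A = (0.000, -49.80). The virtual corner opposite Q is at (55.20, -49.80). Tangency of A1 to RC means the radius DC is perpendicular to RC and A1 meets TA tangentially, so DT is at right angles to TA, with radius 19.4, so the center D sits 19.4 in from both sides at D = (35.80, -30.40). Then |QD| = |D − Q| = 46.97.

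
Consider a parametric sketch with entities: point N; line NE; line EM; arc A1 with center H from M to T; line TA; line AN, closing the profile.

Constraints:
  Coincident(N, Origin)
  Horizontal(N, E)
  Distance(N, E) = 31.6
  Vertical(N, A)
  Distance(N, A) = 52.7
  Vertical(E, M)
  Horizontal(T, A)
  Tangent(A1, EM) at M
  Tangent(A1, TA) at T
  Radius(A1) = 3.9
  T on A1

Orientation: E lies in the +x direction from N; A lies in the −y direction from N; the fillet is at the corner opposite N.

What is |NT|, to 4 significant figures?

59.54

The virtual corner opposite N is at (31.60, -52.70). Since A1 is tangent to EM there, HM ⟂ EM and tangency of A1 to TA means the radius HT is perpendicular to TA, with radius 3.9, so the center H sits 3.9 in from both sides at H = (27.70, -48.80). That places the tangent points at M = (31.60, -48.80) on EM and T = (27.70, -52.70) on TA. Then |NT| = |T − N| = 59.54.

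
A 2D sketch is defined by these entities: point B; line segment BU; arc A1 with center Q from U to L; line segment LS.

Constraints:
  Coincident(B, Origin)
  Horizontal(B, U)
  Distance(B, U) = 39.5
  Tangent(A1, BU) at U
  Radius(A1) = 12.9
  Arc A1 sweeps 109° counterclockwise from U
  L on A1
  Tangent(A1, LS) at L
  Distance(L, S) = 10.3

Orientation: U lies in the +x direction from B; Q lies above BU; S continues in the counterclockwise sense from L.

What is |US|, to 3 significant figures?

28.3

B is at the origin; B and U share the same y with |BU| = 39.5 and U on the +x side, so U = (39.5, 0.00). Tangency of A1 to BU means the radius QU is perpendicular to BU, so Q = U + (0, 12.9) = (39.5, 12.9). On A1, U sits at bearing -90° from Q; a 109° counterclockwise sweep puts L at bearing 19°, so L = Q + 12.9·(cos 19°, sin 19°) = (51.7, 17.1). The tangent condition forces QL to be normal to LS, so LS runs along (−sin 19°, cos 19°); with |LS| = 10.3, S = (48.3, 26.8). Then |US| = |S − U| = 28.3.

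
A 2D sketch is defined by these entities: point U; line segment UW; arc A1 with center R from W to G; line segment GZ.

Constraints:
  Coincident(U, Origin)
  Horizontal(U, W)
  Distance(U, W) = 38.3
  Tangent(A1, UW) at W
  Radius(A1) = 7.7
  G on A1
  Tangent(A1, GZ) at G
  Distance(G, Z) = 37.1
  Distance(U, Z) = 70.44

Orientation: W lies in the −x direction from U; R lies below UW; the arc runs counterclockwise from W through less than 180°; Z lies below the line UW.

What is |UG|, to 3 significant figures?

45.9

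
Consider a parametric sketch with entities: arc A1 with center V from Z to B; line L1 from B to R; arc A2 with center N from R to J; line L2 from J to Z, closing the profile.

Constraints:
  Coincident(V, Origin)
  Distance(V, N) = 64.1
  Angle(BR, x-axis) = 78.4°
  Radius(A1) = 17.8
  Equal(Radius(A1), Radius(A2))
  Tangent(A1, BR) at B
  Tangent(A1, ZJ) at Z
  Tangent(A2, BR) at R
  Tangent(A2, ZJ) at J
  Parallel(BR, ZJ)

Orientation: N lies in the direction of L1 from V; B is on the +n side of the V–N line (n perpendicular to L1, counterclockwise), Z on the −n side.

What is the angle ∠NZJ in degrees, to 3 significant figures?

15.5°

The slot axis is L1's direction at 78.4°, so u = (cos 78.4°, sin 78.4°) = (0.201, 0.980) and n = (−sin 78.4°, cos 78.4°) = (-0.980, 0.201). V is at the origin and N lies 64.1 along u from V, so N = 64.1·u = (12.9, 62.8). Tangency of A1 to both parallel lines with radius 17.8 puts B and Z at V ± 17.8·n: B = (-17.4, 3.58), Z = (17.4, -3.58). Equal radii place R and J the same way about N: R = N + 17.8·n = (-4.55, 66.4), J = N − 17.8·n = (30.3, 59.2). Then cos ∠NZJ = ZN·ZJ / (|ZN||ZJ|), giving 15.5°.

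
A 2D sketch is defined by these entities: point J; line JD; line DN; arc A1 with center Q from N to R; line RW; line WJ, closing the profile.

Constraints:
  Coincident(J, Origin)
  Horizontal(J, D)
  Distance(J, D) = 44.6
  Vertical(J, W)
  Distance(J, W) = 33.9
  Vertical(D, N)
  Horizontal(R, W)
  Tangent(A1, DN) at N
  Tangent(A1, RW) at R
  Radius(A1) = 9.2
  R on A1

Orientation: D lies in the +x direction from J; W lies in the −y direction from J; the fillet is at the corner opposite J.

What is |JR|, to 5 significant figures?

49.014

J is at the origin; JD is horizontal with |JD| = 44.6 and D on the +x side, so D = (44.600, 0.0000). JW is vertical with |JW| = 33.9 and W on the −y side, so W = (0.0000, -33.900). The virtual corner opposite J is at (44.600, -33.900). A1 meets DN tangentially, so QN is at right angles to DN and A1 meets RW tangentially, so QR is at right angles to RW, with radius 9.2, so the center Q sits 9.2 in from both sides at Q = (35.400, -24.700). That places the tangent points at N = (44.600, -24.700) on DN and R = (35.400, -33.900) on RW. Then |JR| = |R − J| = 49.014.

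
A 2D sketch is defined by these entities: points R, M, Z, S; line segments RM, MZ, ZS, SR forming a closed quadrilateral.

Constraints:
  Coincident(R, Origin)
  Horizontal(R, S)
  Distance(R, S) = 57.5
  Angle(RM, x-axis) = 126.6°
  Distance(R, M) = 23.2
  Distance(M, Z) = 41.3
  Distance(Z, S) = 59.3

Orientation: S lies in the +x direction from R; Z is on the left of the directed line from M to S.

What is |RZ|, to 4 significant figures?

48.15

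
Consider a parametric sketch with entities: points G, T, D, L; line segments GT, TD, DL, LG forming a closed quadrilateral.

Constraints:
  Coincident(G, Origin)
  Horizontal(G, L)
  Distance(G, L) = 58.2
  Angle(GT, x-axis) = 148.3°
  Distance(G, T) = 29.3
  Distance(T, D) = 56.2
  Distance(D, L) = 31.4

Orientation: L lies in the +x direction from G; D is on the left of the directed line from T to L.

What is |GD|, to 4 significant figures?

35.19

Checks: |GL| = 58.20 ✓; |GT| = 29.30 ✓; |TD| = 56.20 ✓; |DL| = 31.40 ✓.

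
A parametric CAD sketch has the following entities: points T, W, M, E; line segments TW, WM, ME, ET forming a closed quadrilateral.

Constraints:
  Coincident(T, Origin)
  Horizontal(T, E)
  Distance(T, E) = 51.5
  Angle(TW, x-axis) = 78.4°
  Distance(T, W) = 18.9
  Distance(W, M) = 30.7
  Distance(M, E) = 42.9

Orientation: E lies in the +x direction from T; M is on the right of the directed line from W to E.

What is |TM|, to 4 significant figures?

15.37

Checks: |WM| = 30.70 ✓; |ME| = 42.90 ✓.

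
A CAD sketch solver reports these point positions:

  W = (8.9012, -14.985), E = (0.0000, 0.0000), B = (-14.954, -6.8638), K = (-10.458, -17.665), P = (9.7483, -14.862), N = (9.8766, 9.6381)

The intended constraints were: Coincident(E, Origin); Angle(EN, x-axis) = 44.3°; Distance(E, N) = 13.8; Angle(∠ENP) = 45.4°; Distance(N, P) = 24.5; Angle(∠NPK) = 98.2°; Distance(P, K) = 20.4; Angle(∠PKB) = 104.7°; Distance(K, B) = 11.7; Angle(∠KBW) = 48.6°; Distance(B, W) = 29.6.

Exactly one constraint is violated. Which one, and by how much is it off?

Distance(B, W) = 29.6 — off by 4.40.

E = (0.00, 0.00) ✓; EN at 44.30° ✓; |EN| = 13.80 ✓; ∠ENP = 45.40° ✓; |NP| = 24.50 ✓; ∠NPK = 98.20° ✓; |PK| = 20.40 ✓; ∠PKB = 104.7° ✓; |KB| = 11.70 ✓; ∠KBW = 48.60° ✓; |BW| = 25.20 ✗.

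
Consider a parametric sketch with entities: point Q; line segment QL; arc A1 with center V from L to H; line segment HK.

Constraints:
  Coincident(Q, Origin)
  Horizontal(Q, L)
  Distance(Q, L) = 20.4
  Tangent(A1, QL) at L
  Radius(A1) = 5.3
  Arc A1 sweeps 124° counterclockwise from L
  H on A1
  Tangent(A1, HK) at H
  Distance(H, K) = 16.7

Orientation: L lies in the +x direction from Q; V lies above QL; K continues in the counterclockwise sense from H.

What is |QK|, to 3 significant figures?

27.0

Q is at the origin; QL is horizontal with |QL| = 20.4 and L on the +x side, so L = (20.4, 0.00). Since A1 is tangent to QL there, VL ⟂ QL, so V = L + (0, 5.3) = (20.4, 5.30). On A1, L sits at bearing -90° from V; a 124° counterclockwise sweep puts H at bearing 34°, so H = V + 5.3·(cos 34°, sin 34°) = (24.8, 8.26). Since A1 is tangent to HK there, VH ⟂ HK, so HK runs along (−sin 34°, cos 34°); with |HK| = 16.7, K = (15.5, 22.1). Then |QK| = |K − Q| = 27.0.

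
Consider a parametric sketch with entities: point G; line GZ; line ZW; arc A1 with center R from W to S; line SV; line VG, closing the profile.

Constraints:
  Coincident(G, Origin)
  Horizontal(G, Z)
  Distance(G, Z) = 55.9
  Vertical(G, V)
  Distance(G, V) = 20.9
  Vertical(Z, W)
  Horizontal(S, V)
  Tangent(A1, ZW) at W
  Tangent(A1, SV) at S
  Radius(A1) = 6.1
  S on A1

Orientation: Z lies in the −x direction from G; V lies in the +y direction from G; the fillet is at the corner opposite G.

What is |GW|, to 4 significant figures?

57.83

G is at the origin; GZ is horizontal with |GZ| = 55.9 and Z on the −x side, so Z = (-55.90, 0.000). GV is vertical with |GV| = 20.9 and V on the +y side, so V = (0.000, 20.90). The virtual corner opposite G is at (-55.90, 20.90). The tangent condition forces RW to be normal to ZW and tangency of A1 to SV means the radius RS is perpendicular to SV, with radius 6.1, so the center R sits 6.1 in from both sides at R = (-49.80, 14.80). That places the tangent points at W = (-55.90, 14.80) on ZW and S = (-49.80, 20.90) on SV. Then |GW| = |W − G| = 57.83.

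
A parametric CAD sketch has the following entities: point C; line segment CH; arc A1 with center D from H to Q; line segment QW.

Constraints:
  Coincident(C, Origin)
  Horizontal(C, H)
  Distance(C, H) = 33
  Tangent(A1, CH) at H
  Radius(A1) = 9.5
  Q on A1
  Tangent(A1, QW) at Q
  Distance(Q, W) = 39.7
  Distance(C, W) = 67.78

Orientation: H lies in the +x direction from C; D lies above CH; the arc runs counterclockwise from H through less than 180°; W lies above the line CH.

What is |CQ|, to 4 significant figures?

43.13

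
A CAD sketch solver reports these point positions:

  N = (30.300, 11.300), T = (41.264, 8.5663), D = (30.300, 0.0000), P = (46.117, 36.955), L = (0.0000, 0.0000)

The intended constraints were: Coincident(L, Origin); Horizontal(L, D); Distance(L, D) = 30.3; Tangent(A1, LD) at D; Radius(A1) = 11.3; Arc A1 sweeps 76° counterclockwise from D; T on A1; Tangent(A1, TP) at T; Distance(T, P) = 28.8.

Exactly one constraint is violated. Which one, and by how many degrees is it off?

Tangent(A1, TP) at T — off by 4.30°.

L = (0.00, 0.00) ✓; L.y = 0.00, D.y = 0.00 ✓; |LD| = 30.30 ✓; ∠(ND, DL) = 90.00° ✓; |ND| = 11.30 ✓; bearing(N→T) − bearing(N→D) = 76.00° ✓; |NT| = 11.30 ✓; ∠(NT, TP) = 85.70° ✗; |TP| = 28.80 ✓.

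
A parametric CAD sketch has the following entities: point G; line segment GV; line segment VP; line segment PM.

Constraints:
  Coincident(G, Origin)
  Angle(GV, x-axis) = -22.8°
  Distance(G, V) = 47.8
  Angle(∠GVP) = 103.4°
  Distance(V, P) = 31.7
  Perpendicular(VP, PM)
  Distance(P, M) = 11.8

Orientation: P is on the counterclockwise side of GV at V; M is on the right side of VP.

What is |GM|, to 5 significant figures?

72.309

G is at the origin; GV runs at -22.8° with length 47.8, so V = 47.8·(cos -22.8°, sin -22.8°) = (44.065, -18.523). ∠GVP = 103.4°, so VP runs at -22.8° + (180° − 103.4°) = 53.800° from the x-axis; with |VP| = 31.7, P = V + 31.7·(cos 53.800°, sin 53.800°) = (62.787, 7.0574). The perpendicularity gives PM at right angles to VP; with |PM| = 11.8 on the right of VP, M = P + 11.8·(0.80696, -0.59061) = (72.309, 0.088250). Then |GM| = |M − G| = 72.309.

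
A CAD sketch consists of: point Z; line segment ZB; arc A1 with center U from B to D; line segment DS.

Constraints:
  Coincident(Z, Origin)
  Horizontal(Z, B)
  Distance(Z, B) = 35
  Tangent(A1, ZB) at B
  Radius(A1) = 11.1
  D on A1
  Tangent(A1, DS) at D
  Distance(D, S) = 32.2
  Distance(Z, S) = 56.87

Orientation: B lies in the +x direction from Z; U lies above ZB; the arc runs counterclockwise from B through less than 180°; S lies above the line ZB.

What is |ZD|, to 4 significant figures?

47.81

Checks: |ZB| = 35.00 ✓; |UD| = 11.10 ✓; ∠(UD, DS) = 90.00° ✓; |DS| = 32.20 ✓; |ZS| = 56.87 ✓.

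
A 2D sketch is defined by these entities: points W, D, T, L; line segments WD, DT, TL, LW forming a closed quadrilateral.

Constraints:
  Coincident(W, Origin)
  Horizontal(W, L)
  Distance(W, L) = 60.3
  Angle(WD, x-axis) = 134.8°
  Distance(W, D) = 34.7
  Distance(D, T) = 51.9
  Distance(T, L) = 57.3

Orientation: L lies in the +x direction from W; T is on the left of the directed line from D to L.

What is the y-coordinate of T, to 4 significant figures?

44.06

W is at the origin; WL is horizontal with |WL| = 60.3 and L in +x, so L = (60.3, 0). WD runs at 134.8° with |WD| = 34.7, so D = (-24.45, 24.62). T is determined by |DT| = 51.9 and |TL| = 57.3 together: it lies at the intersection of circle(D, 51.9) and circle(L, 57.3). With |DL| = 88.26, the foot of the radical line on DL is 40.79 from D and the perpendicular offset is √(51.9² − 40.79²) = 32.09. Taking the left-of-DL solution: T = (23.67, 44.06).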